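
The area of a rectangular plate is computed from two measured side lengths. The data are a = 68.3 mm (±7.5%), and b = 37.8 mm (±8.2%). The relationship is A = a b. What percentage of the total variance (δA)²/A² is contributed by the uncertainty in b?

54.4%

(δA/A)² = (1·δa/a)² + (1·δb/b)²
  a term: (1×0.0750)² = 0.00562
  b term: (1×0.0820)² = 0.00672
Total = 0.0123. Share from b = 0.00672/0.0123 = 0.544.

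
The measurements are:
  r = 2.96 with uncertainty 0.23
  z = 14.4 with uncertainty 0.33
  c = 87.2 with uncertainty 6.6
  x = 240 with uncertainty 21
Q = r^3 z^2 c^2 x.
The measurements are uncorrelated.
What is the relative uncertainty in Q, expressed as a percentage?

29.5%

For a monomial Q ∝ r^3, z^2, c^2, x, fractional errors add in quadrature:
  (3·δr/r)² = (3×0.0777)² = 0.0543;  (2·δz/z)² = (2×0.0229)² = 0.00210;  (2·δc/c)² = (2×0.0757)² = 0.0229;  (1·δx/x)² = (1×0.0875)² = 0.00766
δQ/Q = √(0.0870) = 0.295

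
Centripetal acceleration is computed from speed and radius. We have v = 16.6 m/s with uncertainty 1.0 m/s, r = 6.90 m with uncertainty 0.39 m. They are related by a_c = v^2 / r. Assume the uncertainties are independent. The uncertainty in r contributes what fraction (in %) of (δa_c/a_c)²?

18.0%

(δa_c/a_c)² = (2·δv/v)² + (-1·δr/r)²
  v term: (2×0.0602)² = 0.0145
  r term: (-1×0.0565)² = 0.00319
Total = 0.0177. Share from r = 0.00319/0.0177 = 0.180.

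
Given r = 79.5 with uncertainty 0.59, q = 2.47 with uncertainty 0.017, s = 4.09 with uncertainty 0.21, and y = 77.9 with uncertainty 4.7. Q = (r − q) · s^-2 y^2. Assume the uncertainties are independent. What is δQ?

4430

Let u = r − q = 77.0. δu = √(δr² + δq²) = √(0.348 + 0.000289) = 0.590, so δu/u = 0.00766.
Q is then a monomial in u, s, y:
δQ/Q = √((δu/u)² + (-2·δs/s)² + (2·δy/y)²) = √(5.87e-05 + 0.0105 + 0.0146) = 0.159
Q = 27900, so δQ = 0.159 × 27900 = 4430.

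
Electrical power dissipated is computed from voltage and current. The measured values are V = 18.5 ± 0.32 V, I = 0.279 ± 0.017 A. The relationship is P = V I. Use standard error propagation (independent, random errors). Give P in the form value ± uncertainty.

For a monomial P ∝ V, I, fractional errors add in quadrature:
  (1·δV/V)² = (1×0.0173)² = 0.000299;  (1·δI/I)² = (1×0.0609)² = 0.00371
δP/P = √(0.00401) = 0.0633
P = 5.16 W, so δP = 0.0633 × 5.16 = 0.327 W.

5.16 ± 0.327 W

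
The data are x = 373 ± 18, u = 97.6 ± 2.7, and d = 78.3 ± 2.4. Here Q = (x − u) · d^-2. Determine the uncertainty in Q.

0.00405

Let w = x − u = 275. δw = √(δx² + δu²) = √(324 + 7.29) = 18.2, so δw/w = 0.0661.
Q is then a monomial in w, d:
δQ/Q = √((δw/w)² + (-2·δd/d)²) = √(0.00437 + 0.00376) = 0.0901
Q = 0.0449, so δQ = 0.0901 × 0.0449 = 0.00405.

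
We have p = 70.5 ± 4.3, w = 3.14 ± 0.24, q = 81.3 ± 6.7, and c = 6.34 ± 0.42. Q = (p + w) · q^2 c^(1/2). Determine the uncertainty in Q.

2.18e+05

Let u = p + w = 73.6. δu = √(δp² + δw²) = √(18.5 + 0.0576) = 4.31, so δu/u = 0.0585.
Q is then a monomial in u, q, c:
δQ/Q = √((δu/u)² + (2·δq/q)² + (½·δc/c)²) = √(0.00342 + 0.0272 + 0.00110) = 0.178
Q = 1.23e+06, so δQ = 0.178 × 1.23e+06 = 2.18e+05.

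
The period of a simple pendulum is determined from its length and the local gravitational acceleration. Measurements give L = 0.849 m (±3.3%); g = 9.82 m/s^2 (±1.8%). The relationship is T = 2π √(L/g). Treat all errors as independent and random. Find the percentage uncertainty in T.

1.88%

Since T is a product/quotient, work with relative uncertainties:
  (½·δL/L)² = (0.5×0.0330)² = 0.000272;  (−½·δg/g)² = (-0.5×0.0180)² = 8.1e-05
δT/T = √(0.000353) = 0.0188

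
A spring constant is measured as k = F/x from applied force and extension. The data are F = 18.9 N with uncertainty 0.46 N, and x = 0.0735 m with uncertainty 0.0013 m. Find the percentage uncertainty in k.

3.01%

Relative error in a monomial: (δk/k)² = Σ (nᵢ · δxᵢ/xᵢ)².
  (1·δF/F)² = (1×0.0243)² = 0.000592;  (-1·δx/x)² = (-1×0.0177)² = 0.000313
δk/k = √(0.000905) = 0.0301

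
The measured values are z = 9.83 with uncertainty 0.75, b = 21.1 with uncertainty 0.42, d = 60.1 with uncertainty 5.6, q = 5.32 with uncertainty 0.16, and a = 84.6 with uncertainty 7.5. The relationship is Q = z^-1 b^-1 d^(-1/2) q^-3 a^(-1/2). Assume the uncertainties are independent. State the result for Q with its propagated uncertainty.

(4.49 ± 0.611) × 10^-7

Relative error in a monomial: (δQ/Q)² = Σ (nᵢ · δxᵢ/xᵢ)².
  (-1·δz/z)² = (-1×0.0763)² = 0.00582;  (-1·δb/b)² = (-1×0.0199)² = 0.000396;  (−½·δd/d)² = (-0.5×0.0932)² = 0.00217;  (-3·δq/q)² = (-3×0.0301)² = 0.00814;  (−½·δa/a)² = (-0.5×0.0887)² = 0.00196
δQ/Q = √(0.0185) = 0.136
Q = 4.49e-07, so δQ = 0.136 × 4.49e-07 = 6.11e-08.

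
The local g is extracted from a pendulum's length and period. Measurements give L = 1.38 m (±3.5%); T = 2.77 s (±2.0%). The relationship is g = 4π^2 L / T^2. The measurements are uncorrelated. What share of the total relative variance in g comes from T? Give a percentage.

56.6%

(δg/g)² = (1·δL/L)² + (-2·δT/T)²
  L term: (1×0.0350)² = 0.00123
  T term: (-2×0.0200)² = 0.00160
Total = 0.00283. Share from T = 0.00160/0.00283 = 0.566.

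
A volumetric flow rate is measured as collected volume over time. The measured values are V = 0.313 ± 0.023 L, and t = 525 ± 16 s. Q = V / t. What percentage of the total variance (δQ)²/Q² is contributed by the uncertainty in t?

(δQ/Q)² = (1·δV/V)² + (-1·δt/t)²
  V term: (1×0.0735)² = 0.00540
  t term: (-1×0.0305)² = 0.000929
Total = 0.00633. Share from t = 0.000929/0.00633 = 0.147.

14.7%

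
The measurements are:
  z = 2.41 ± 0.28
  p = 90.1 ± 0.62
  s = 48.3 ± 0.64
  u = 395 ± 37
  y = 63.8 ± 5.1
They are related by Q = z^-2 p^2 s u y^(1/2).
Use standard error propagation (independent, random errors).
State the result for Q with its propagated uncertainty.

For a monomial Q ∝ z^-2, p^2, s, u, y^(1/2), fractional errors add in quadrature:
  (-2·δz/z)² = (-2×0.116)² = 0.0540;  (2·δp/p)² = (2×0.00688)² = 0.000189;  (1·δs/s)² = (1×0.0133)² = 0.000176;  (1·δu/u)² = (1×0.0937)² = 0.00877;  (½·δy/y)² = (0.5×0.0799)² = 0.00160
δQ/Q = √(0.0647) = 0.254
Q = 2.13e+08, so δQ = 0.254 × 2.13e+08 = 5.42e+07.

(2.13 ± 0.542) × 10^8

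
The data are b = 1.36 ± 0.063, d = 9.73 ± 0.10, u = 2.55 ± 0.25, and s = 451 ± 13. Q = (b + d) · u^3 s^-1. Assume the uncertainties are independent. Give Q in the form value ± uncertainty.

0.408 ± 0.121

Let w = b + d = 11.1. δw = √(δb² + δd²) = √(0.00397 + 0.0100) = 0.118, so δw/w = 0.0107.
Q is then a monomial in w, u, s:
δQ/Q = √((δw/w)² + (3·δu/u)² + (-1·δs/s)²) = √(0.000114 + 0.0865 + 0.000831) = 0.296
Q = 0.408, so δQ = 0.296 × 0.408 = 0.121.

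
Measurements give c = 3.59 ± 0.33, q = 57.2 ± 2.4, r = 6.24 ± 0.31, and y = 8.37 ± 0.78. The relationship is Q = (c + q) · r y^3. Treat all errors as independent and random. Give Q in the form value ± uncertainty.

Let u = c + q = 60.8. δu = √(δc² + δq²) = √(0.109 + 5.76) = 2.42, so δu/u = 0.0399.
Q is then a monomial in u, r, y:
δQ/Q = √((δu/u)² + (1·δr/r)² + (3·δy/y)²) = √(0.00159 + 0.00247 + 0.0782) = 0.287
Q = 2.22e+05, so δQ = 0.287 × 2.22e+05 = 63800.

(2.22 ± 0.638) × 10^5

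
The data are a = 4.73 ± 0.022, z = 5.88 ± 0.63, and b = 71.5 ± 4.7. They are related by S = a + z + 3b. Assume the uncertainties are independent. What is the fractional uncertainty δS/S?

S is a linear combination, so absolute uncertainties add in quadrature:
  (δa)² = 0.000484;  (δz)² = 0.397;  (3·δb)² = 199
δS = √(199) = 14.1
S = 225, so δS/S = 14.1/225 = 0.0627.

0.0627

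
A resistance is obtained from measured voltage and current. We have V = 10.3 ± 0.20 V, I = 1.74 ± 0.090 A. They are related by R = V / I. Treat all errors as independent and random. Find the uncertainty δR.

0.327 Ω

For a monomial R ∝ V, I^-1, fractional errors add in quadrature:
  (1·δV/V)² = (1×0.0194)² = 0.000377;  (-1·δI/I)² = (-1×0.0517)² = 0.00268
δR/R = √(0.00305) = 0.0552
R = 5.92 Ω, so δR = 0.0552 × 5.92 = 0.327 Ω.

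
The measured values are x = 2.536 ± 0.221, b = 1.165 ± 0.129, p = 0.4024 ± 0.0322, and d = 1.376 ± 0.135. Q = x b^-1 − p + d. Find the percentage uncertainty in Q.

Let w = x·b^-1 = 2.177. δw/w = √((1·δx/x)² + (-1·δb/b)²) = √(0.00759 + 0.0123) = 0.141, so δw = 0.307.
Q = w − p + d: δQ = √(δw² + δp² + δd²) = √(0.0941 + 0.00104 + 0.0182) = 0.337
Q = 3.150, so δQ/Q = 0.337/3.150 = 0.107.

10.7%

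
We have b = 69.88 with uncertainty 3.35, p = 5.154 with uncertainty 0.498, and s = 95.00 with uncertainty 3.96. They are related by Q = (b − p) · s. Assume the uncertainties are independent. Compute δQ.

411

Let u = b − p = 64.73. δu = √(δb² + δp²) = √(11.2 + 0.248) = 3.39, so δu/u = 0.0523.
Q is then a monomial in u, s:
δQ/Q = √((δu/u)² + (1·δs/s)²) = √(0.00274 + 0.00174) = 0.0669
Q = 6149, so δQ = 0.0669 × 6149 = 411.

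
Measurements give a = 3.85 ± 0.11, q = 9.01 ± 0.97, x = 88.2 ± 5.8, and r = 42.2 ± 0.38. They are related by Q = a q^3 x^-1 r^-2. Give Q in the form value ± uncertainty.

For a monomial Q ∝ a, q^3, x^-1, r^-2, fractional errors add in quadrature:
  (1·δa/a)² = (1×0.0286)² = 0.000816;  (3·δq/q)² = (3×0.108)² = 0.104;  (-1·δx/x)² = (-1×0.0658)² = 0.00432;  (-2·δr/r)² = (-2×0.00900)² = 0.000324
δQ/Q = √(0.110) = 0.331
Q = 0.0179, so δQ = 0.331 × 0.0179 = 0.00594.

0.0179 ± 0.00594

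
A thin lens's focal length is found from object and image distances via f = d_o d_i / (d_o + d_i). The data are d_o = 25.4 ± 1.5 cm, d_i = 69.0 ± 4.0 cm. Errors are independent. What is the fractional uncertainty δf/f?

∂f/∂d_o = (d_i/(d_o+d_i))² = 0.534;  ∂f/∂d_i = (d_o/(d_o+d_i))² = 0.0724
δf = √((∂f/∂d_o · δd_o)² + (∂f/∂d_i · δd_i)²) = √(0.642 + 0.0839) = 0.852 cm
f = 18.6 cm, so δf/f = 0.852/18.6 = 0.0459.

0.0459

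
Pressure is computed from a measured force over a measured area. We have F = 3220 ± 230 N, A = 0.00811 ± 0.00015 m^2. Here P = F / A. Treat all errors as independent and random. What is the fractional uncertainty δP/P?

Each factor contributes (exponent × relative error)² to (δP/P)²:
  (1·δF/F)² = (1×0.0714)² = 0.00510;  (-1·δA/A)² = (-1×0.0185)² = 0.000342
δP/P = √(0.00544) = 0.0738

0.0738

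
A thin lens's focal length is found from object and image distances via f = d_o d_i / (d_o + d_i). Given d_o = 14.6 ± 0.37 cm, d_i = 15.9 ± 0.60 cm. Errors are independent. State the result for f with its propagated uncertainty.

7.61 ± 0.170 cm

∂f/∂d_o = (d_i/(d_o+d_i))² = 0.272;  ∂f/∂d_i = (d_o/(d_o+d_i))² = 0.229
δf = √((∂f/∂d_o · δd_o)² + (∂f/∂d_i · δd_i)²) = √(0.0101 + 0.0189) = 0.170 cm
f = 7.61 cm.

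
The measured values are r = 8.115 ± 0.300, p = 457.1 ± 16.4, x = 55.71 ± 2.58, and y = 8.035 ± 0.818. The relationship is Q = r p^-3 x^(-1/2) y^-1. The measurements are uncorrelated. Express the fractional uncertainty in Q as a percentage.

15.4%

Since Q is a product/quotient, work with relative uncertainties:
  (1·δr/r)² = (1×0.0370)² = 0.00137;  (-3·δp/p)² = (-3×0.0359)² = 0.0116;  (−½·δx/x)² = (-0.5×0.0463)² = 0.000536;  (-1·δy/y)² = (-1×0.102)² = 0.0104
δQ/Q = √(0.0239) = 0.154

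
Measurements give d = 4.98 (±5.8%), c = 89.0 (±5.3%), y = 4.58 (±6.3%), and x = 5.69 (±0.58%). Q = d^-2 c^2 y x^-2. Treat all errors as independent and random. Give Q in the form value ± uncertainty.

45.2 ± 7.67

Products/powers → add relative errors in quadrature, weighted by exponent:
  (-2·δd/d)² = (-2×0.0580)² = 0.0135;  (2·δc/c)² = (2×0.0530)² = 0.0112;  (1·δy/y)² = (1×0.0630)² = 0.00397;  (-2·δx/x)² = (-2×0.00580)² = 0.000135
δQ/Q = √(0.0288) = 0.170
Q = 45.2, so δQ = 0.170 × 45.2 = 7.67.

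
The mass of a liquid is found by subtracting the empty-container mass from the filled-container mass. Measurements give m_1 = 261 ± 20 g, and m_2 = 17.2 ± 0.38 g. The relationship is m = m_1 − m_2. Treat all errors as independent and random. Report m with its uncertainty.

For a sum/difference, combine absolute errors in quadrature:
  (δm_1)² = 400;  (δm_2)² = 0.144
δm = √(400) = 20.0 g
m = 244 g.

244 ± 20.0 g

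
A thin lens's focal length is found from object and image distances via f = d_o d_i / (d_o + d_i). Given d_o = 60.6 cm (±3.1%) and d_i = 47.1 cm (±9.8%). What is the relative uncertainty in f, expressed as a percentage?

∂f/∂d_o = (d_i/(d_o+d_i))² = 0.191;  ∂f/∂d_i = (d_o/(d_o+d_i))² = 0.317
δf = √((∂f/∂d_o · δd_o)² + (∂f/∂d_i · δd_i)²) = √(0.129 + 2.14) = 1.50 cm
f = 26.5 cm, so δf/f = 1.50/26.5 = 0.0568.

5.68%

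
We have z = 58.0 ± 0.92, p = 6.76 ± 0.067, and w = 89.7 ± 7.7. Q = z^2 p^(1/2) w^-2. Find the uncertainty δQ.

Q is a product of powers, so relative uncertainties combine in quadrature:
  (2·δz/z)² = (2×0.0159)² = 0.00101;  (½·δp/p)² = (0.5×0.00991)² = 2.46e-05;  (-2·δw/w)² = (-2×0.0858)² = 0.0295
δQ/Q = √(0.0305) = 0.175
Q = 1.09, so δQ = 0.175 × 1.09 = 0.190.

0.190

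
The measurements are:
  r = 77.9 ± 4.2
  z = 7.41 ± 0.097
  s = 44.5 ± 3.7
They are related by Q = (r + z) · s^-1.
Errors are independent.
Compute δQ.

Let u = r + z = 85.3. δu = √(δr² + δz²) = √(17.6 + 0.00941) = 4.20, so δu/u = 0.0492.
Q is then a monomial in u, s:
δQ/Q = √((δu/u)² + (-1·δs/s)²) = √(0.00243 + 0.00691) = 0.0966
Q = 1.92, so δQ = 0.0966 × 1.92 = 0.185.

0.185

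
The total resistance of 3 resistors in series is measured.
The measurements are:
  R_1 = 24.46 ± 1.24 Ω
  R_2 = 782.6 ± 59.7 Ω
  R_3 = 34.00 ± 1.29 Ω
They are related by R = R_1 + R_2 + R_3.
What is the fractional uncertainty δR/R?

0.0710

Absolute uncertainties add in quadrature for a linear combination:
  (δR_1)² = 1.54;  (δR_2)² = 3560;  (δR_3)² = 1.66
δR = √(3570) = 59.7 Ω
R = 841.1 Ω, so δR/R = 59.7/841.1 = 0.0710.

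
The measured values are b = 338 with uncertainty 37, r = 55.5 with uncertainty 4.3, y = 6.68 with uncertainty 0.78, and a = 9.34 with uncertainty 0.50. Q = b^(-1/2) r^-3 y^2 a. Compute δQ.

4.49e-05

Each factor contributes (exponent × relative error)² to (δQ/Q)²:
  (−½·δb/b)² = (-0.5×0.109)² = 0.00300;  (-3·δr/r)² = (-3×0.0775)² = 0.0540;  (2·δy/y)² = (2×0.117)² = 0.0545;  (1·δa/a)² = (1×0.0535)² = 0.00287
δQ/Q = √(0.114) = 0.338
Q = 0.000133, so δQ = 0.338 × 0.000133 = 4.49e-05.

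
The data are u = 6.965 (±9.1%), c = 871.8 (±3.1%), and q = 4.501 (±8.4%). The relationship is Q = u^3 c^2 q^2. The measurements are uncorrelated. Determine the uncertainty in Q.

1.7e+09

Products/powers → add relative errors in quadrature, weighted by exponent:
  (3·δu/u)² = (3×0.0910)² = 0.0745;  (2·δc/c)² = (2×0.0310)² = 0.00384;  (2·δq/q)² = (2×0.0840)² = 0.0282
δQ/Q = √(0.107) = 0.326
Q = 5.203e+09, so δQ = 0.326 × 5.203e+09 = 1.7e+09.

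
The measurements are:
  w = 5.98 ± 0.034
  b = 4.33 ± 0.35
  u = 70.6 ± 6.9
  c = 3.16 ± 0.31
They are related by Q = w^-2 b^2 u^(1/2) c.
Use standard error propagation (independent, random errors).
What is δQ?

Since Q is a product/quotient, work with relative uncertainties:
  (-2·δw/w)² = (-2×0.00569)² = 0.000129;  (2·δb/b)² = (2×0.0808)² = 0.0261;  (½·δu/u)² = (0.5×0.0977)² = 0.00239;  (1·δc/c)² = (1×0.0981)² = 0.00962
δQ/Q = √(0.0383) = 0.196
Q = 13.9, so δQ = 0.196 × 13.9 = 2.72.

2.72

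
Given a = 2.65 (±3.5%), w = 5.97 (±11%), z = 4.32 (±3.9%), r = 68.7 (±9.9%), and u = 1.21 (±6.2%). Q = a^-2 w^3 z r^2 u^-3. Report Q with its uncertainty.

(3.49 ± 1.52) × 10^5

Products/powers → add relative errors in quadrature, weighted by exponent:
  (-2·δa/a)² = (-2×0.0350)² = 0.00490;  (3·δw/w)² = (3×0.110)² = 0.109;  (1·δz/z)² = (1×0.0390)² = 0.00152;  (2·δr/r)² = (2×0.0990)² = 0.0392;  (-3·δu/u)² = (-3×0.0620)² = 0.0346
δQ/Q = √(0.189) = 0.435
Q = 3.49e+05, so δQ = 0.435 × 3.49e+05 = 1.52e+05.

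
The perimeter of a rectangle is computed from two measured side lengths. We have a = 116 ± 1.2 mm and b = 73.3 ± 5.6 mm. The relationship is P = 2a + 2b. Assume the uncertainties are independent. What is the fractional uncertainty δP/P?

0.0303

Sums and differences: (δP)² = Σ (cᵢ δxᵢ)².
  (2·δa)² = 5.76;  (2·δb)² = 125
δP = √(131) = 11.5 mm
P = 379 mm, so δP/P = 11.5/379 = 0.0303.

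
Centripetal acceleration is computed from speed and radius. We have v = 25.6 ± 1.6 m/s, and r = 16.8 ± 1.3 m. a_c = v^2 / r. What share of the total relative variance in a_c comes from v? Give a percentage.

(δa_c/a_c)² = (2·δv/v)² + (-1·δr/r)²
  v term: (2×0.0625)² = 0.0156
  r term: (-1×0.0774)² = 0.00599
Total = 0.0216. Share from v = 0.0156/0.0216 = 0.723.

72.3%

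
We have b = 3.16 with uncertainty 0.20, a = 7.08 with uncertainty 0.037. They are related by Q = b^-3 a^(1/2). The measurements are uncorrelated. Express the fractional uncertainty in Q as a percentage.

19.0%

For a monomial Q ∝ b^-3, a^(1/2), fractional errors add in quadrature:
  (-3·δb/b)² = (-3×0.0633)² = 0.0361;  (½·δa/a)² = (0.5×0.00523)² = 6.83e-06
δQ/Q = √(0.0361) = 0.190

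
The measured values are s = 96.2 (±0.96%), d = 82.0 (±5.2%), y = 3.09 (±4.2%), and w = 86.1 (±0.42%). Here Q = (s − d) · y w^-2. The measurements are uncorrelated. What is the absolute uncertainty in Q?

Let u = s − d = 14.2. δu = √(δs² + δd²) = √(0.853 + 18.2) = 4.36, so δu/u = 0.307.
Q is then a monomial in u, y, w:
δQ/Q = √((δu/u)² + (1·δy/y)² + (-2·δw/w)²) = √(0.0944 + 0.00176 + 7.06e-05) = 0.310
Q = 0.00592, so δQ = 0.310 × 0.00592 = 0.00184.

0.00184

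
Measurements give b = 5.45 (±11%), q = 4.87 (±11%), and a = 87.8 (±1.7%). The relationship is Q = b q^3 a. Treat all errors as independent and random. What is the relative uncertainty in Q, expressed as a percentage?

For a monomial Q ∝ b, q^3, a, fractional errors add in quadrature:
  (1·δb/b)² = (1×0.110)² = 0.0121;  (3·δq/q)² = (3×0.110)² = 0.109;  (1·δa/a)² = (1×0.0170)² = 0.000289
δQ/Q = √(0.121) = 0.348

34.8%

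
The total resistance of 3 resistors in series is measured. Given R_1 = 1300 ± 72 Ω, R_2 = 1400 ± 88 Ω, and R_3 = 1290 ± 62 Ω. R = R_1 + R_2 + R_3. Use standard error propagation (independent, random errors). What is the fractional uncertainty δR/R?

R is a linear combination, so absolute uncertainties add in quadrature:
  (δR_1)² = 5180;  (δR_2)² = 7740;  (δR_3)² = 3840
δR = √(16800) = 130 Ω
R = 3990 Ω, so δR/R = 130/3990 = 0.0325.

0.0325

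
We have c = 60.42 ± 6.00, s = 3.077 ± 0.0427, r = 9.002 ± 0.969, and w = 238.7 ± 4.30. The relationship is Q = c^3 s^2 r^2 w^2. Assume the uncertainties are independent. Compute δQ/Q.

0.370

Since Q is a product/quotient, work with relative uncertainties:
  (3·δc/c)² = (3×0.0993)² = 0.0888;  (2·δs/s)² = (2×0.0139)² = 0.000770;  (2·δr/r)² = (2×0.108)² = 0.0463;  (2·δw/w)² = (2×0.0180)² = 0.00130
δQ/Q = √(0.137) = 0.370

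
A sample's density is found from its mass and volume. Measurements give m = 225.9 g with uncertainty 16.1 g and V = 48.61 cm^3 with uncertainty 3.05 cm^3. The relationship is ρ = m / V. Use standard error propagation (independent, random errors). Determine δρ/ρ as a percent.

Relative error in a monomial: (δρ/ρ)² = Σ (nᵢ · δxᵢ/xᵢ)².
  (1·δm/m)² = (1×0.0713)² = 0.00508;  (-1·δV/V)² = (-1×0.0627)² = 0.00394
δρ/ρ = √(0.00902) = 0.0950

9.50%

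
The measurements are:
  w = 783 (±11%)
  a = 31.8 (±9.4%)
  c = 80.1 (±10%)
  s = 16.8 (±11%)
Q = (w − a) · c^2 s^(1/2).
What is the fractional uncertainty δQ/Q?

0.237

Let u = w − a = 751. δu = √(δw² + δa²) = √(7420 + 8.94) = 86.2, so δu/u = 0.115.
Q is then a monomial in u, c, s:
δQ/Q = √((δu/u)² + (2·δc/c)² + (½·δs/s)²) = √(0.0132 + 0.0400 + 0.00302) = 0.237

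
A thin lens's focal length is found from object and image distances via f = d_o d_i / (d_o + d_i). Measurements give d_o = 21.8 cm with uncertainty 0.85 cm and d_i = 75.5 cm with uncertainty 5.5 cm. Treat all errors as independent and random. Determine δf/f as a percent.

3.44%

∂f/∂d_o = (d_i/(d_o+d_i))² = 0.602;  ∂f/∂d_i = (d_o/(d_o+d_i))² = 0.0502
δf = √((∂f/∂d_o · δd_o)² + (∂f/∂d_i · δd_i)²) = √(0.262 + 0.0762) = 0.582 cm
f = 16.9 cm, so δf/f = 0.582/16.9 = 0.0344.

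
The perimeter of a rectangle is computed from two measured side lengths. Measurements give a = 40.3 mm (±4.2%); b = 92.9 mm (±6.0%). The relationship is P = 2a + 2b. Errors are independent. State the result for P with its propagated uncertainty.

Each term contributes (cᵢ δxᵢ)² to (δP)²:
  (2·δa)² = 11.5;  (2·δb)² = 124
δP = √(136) = 11.7 mm
P = 266 mm.

266 ± 11.7 mm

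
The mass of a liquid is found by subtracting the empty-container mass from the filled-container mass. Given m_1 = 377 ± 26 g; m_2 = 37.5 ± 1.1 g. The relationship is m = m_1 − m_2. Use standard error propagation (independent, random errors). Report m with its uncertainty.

Sums and differences: (δm)² = Σ (cᵢ δxᵢ)².
  (δm_1)² = 676;  (δm_2)² = 1.21
δm = √(677) = 26.0 g
m = 340 g.

340 ± 26.0 g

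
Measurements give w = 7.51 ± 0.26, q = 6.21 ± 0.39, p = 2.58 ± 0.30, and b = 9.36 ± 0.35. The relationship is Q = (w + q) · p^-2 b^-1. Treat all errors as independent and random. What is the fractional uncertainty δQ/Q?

0.238

Let u = w + q = 13.7. δu = √(δw² + δq²) = √(0.0676 + 0.152) = 0.469, so δu/u = 0.0342.
Q is then a monomial in u, p, b:
δQ/Q = √((δu/u)² + (-2·δp/p)² + (-1·δb/b)²) = √(0.00117 + 0.0541 + 0.00140) = 0.238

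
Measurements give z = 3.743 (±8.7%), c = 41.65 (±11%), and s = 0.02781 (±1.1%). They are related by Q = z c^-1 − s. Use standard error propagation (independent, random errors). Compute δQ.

Let p = z·c^-1 = 0.08987. δp/p = √((1·δz/z)² + (-1·δc/c)²) = √(0.00757 + 0.0121) = 0.140, so δp = 0.0126.
Q = p − s: δQ = √(δp² + δs²) = √(0.000159 + 9.36e-08) = 0.0126

0.0126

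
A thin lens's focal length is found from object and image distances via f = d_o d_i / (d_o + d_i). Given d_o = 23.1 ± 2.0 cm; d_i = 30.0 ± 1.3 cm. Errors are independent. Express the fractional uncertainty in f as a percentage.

5.24%

∂f/∂d_o = (d_i/(d_o+d_i))² = 0.319;  ∂f/∂d_i = (d_o/(d_o+d_i))² = 0.189
δf = √((∂f/∂d_o · δd_o)² + (∂f/∂d_i · δd_i)²) = √(0.408 + 0.0605) = 0.684 cm
f = 13.1 cm, so δf/f = 0.684/13.1 = 0.0524.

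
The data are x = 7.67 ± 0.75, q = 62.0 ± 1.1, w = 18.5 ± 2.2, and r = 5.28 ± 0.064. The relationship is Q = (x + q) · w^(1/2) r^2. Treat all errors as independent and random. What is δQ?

Let u = x + q = 69.7. δu = √(δx² + δq²) = √(0.562 + 1.21) = 1.33, so δu/u = 0.0191.
Q is then a monomial in u, w, r:
δQ/Q = √((δu/u)² + (½·δw/w)² + (2·δr/r)²) = √(0.000365 + 0.00354 + 0.000588) = 0.0670
Q = 8350, so δQ = 0.0670 × 8350 = 560.

560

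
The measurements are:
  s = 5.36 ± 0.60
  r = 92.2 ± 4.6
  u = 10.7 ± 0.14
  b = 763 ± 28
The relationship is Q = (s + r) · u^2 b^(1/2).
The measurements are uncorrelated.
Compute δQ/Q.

0.0573

Let w = s + r = 97.6. δw = √(δs² + δr²) = √(0.360 + 21.2) = 4.64, so δw/w = 0.0475.
Q is then a monomial in w, u, b:
δQ/Q = √((δw/w)² + (2·δu/u)² + (½·δb/b)²) = √(0.00226 + 0.000685 + 0.000337) = 0.0573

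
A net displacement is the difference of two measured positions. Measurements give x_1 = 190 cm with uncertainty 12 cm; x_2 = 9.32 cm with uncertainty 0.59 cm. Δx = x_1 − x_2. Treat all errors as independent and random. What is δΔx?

12.0 cm

Absolute uncertainties add in quadrature for a linear combination:
  (δx_1)² = 144;  (δx_2)² = 0.348
δΔx = √(144) = 12.0 cm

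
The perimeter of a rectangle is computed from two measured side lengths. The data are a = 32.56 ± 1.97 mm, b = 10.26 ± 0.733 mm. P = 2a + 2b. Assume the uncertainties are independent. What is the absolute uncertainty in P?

4.20 mm

Each term contributes (cᵢ δxᵢ)² to (δP)²:
  (2·δa)² = 15.5;  (2·δb)² = 2.15
δP = √(17.7) = 4.20 mm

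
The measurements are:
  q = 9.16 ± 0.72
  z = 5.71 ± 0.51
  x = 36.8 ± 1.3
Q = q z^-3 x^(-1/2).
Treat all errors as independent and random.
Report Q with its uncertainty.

Since Q is a product/quotient, work with relative uncertainties:
  (1·δq/q)² = (1×0.0786)² = 0.00618;  (-3·δz/z)² = (-3×0.0893)² = 0.0718;  (−½·δx/x)² = (-0.5×0.0353)² = 0.000312
δQ/Q = √(0.0783) = 0.280
Q = 0.00811, so δQ = 0.280 × 0.00811 = 0.00227.

0.00811 ± 0.00227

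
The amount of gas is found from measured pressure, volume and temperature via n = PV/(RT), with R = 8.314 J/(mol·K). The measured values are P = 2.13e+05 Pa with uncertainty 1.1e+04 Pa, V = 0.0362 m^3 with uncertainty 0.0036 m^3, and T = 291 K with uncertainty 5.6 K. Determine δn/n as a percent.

n is a product of powers, so relative uncertainties combine in quadrature:
  (1·δP/P)² = (1×0.0516)² = 0.00267;  (1·δV/V)² = (1×0.0994)² = 0.00989;  (-1·δT/T)² = (-1×0.0192)² = 0.000370
δn/n = √(0.0129) = 0.114

11.4%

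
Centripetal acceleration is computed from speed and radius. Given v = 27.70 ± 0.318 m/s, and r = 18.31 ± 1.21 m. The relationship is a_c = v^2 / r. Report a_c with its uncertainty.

41.91 ± 2.93 m/s^2

Each factor contributes (exponent × relative error)² to (δa_c/a_c)²:
  (2·δv/v)² = (2×0.0115)² = 0.000527;  (-1·δr/r)² = (-1×0.0661)² = 0.00437
δa_c/a_c = √(0.00489) = 0.0700
a_c = 41.91 m/s^2, so δa_c = 0.0700 × 41.91 = 2.93 m/s^2.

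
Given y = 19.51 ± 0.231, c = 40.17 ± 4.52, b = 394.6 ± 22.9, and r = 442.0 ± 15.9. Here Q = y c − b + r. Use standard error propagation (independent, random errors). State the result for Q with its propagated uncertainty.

Let p = y·c = 783.7. δp/p = √((1·δy/y)² + (1·δc/c)²) = √(0.000140 + 0.0127) = 0.113, so δp = 88.7.
Q = p − b + r: δQ = √(δp² + δb² + δr²) = √(7860 + 524 + 253) = 93.0
Q = 831.1.

831.1 ± 93.0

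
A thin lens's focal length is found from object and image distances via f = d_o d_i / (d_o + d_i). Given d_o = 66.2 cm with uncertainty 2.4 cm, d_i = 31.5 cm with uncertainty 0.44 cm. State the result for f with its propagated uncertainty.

∂f/∂d_o = (d_i/(d_o+d_i))² = 0.104;  ∂f/∂d_i = (d_o/(d_o+d_i))² = 0.459
δf = √((∂f/∂d_o · δd_o)² + (∂f/∂d_i · δd_i)²) = √(0.0622 + 0.0408) = 0.321 cm
f = 21.3 cm.

21.3 ± 0.321 cm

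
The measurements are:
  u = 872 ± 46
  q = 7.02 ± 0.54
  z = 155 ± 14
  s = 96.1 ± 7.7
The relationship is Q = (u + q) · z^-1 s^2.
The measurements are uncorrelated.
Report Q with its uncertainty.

Let w = u + q = 879. δw = √(δu² + δq²) = √(2120 + 0.292) = 46.0, so δw/w = 0.0523.
Q is then a monomial in w, z, s:
δQ/Q = √((δw/w)² + (-1·δz/z)² + (2·δs/s)²) = √(0.00274 + 0.00816 + 0.0257) = 0.191
Q = 52400, so δQ = 0.191 × 52400 = 10000.

52400 ± 10000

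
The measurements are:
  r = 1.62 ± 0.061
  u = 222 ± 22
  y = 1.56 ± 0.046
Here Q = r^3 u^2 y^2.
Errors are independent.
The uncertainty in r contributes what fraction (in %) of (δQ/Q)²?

23.0%

(δQ/Q)² = (3·δr/r)² + (2·δu/u)² + (2·δy/y)²
  r term: (3×0.0377)² = 0.0128
  u term: (2×0.0991)² = 0.0393
  y term: (2×0.0295)² = 0.00348
Total = 0.0555. Share from r = 0.0128/0.0555 = 0.230.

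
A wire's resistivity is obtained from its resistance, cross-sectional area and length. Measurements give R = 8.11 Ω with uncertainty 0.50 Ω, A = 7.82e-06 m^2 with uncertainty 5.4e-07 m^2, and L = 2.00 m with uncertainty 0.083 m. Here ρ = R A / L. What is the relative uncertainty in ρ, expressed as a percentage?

ρ is a product of powers, so relative uncertainties combine in quadrature:
  (1·δR/R)² = (1×0.0617)² = 0.00380;  (1·δA/A)² = (1×0.0691)² = 0.00477;  (-1·δL/L)² = (-1×0.0415)² = 0.00172
δρ/ρ = √(0.0103) = 0.101

10.1%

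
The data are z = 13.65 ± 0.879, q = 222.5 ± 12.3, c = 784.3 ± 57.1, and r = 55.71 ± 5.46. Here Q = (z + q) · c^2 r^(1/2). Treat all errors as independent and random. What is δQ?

1.76e+08

Let u = z + q = 236.2. δu = √(δz² + δq²) = √(0.773 + 151) = 12.3, so δu/u = 0.0522.
Q is then a monomial in u, c, r:
δQ/Q = √((δu/u)² + (2·δc/c)² + (½·δr/r)²) = √(0.00273 + 0.0212 + 0.00240) = 0.162
Q = 1.084e+09, so δQ = 0.162 × 1.084e+09 = 1.76e+08.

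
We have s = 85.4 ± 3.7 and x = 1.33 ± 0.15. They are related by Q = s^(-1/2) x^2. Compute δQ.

Each factor contributes (exponent × relative error)² to (δQ/Q)²:
  (−½·δs/s)² = (-0.5×0.0433)² = 0.000469;  (2·δx/x)² = (2×0.113)² = 0.0509
δQ/Q = √(0.0513) = 0.227
Q = 0.191, so δQ = 0.227 × 0.191 = 0.0434.

0.0434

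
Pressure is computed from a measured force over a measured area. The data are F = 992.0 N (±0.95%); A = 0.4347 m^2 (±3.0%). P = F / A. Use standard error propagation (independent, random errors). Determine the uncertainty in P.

71.8 Pa

Products/powers → add relative errors in quadrature, weighted by exponent:
  (1·δF/F)² = (1×0.00950)² = 9.02e-05;  (-1·δA/A)² = (-1×0.0300)² = 0.000900
δP/P = √(0.000990) = 0.0315
P = 2282 Pa, so δP = 0.0315 × 2282 = 71.8 Pa.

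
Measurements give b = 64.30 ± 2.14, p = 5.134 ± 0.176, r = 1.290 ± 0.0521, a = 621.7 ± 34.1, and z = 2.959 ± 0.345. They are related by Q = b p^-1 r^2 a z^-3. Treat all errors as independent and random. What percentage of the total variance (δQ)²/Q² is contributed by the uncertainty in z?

91.2%

(δQ/Q)² = (1·δb/b)² + (-1·δp/p)² + (2·δr/r)² + (1·δa/a)² + (-3·δz/z)²
  b term: (1×0.0333)² = 0.00111
  p term: (-1×0.0343)² = 0.00118
  r term: (2×0.0404)² = 0.00652
  a term: (1×0.0548)² = 0.00301
  z term: (-3×0.117)² = 0.122
Total = 0.134. Share from z = 0.122/0.134 = 0.912.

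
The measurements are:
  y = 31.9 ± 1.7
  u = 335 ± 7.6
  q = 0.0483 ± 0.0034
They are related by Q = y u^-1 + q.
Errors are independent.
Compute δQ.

0.00648

Let p = y·u^-1 = 0.0952. δp/p = √((1·δy/y)² + (-1·δu/u)²) = √(0.00284 + 0.000515) = 0.0579, so δp = 0.00552.
Q = p + q: δQ = √(δp² + δq²) = √(3.04e-05 + 1.16e-05) = 0.00648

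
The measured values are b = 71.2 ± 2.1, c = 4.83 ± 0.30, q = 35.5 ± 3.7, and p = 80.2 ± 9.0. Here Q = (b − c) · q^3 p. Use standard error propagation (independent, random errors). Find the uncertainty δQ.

Let u = b − c = 66.4. δu = √(δb² + δc²) = √(4.41 + 0.0900) = 2.12, so δu/u = 0.0320.
Q is then a monomial in u, q, p:
δQ/Q = √((δu/u)² + (3·δq/q)² + (1·δp/p)²) = √(0.00102 + 0.0978 + 0.0126) = 0.334
Q = 2.38e+08, so δQ = 0.334 × 2.38e+08 = 7.95e+07.

7.95e+07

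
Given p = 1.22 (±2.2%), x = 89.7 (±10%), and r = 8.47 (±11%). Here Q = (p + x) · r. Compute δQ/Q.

Let u = p + x = 90.9. δu = √(δp² + δx²) = √(0.000720 + 80.5) = 8.97, so δu/u = 0.0987.
Q is then a monomial in u, r:
δQ/Q = √((δu/u)² + (1·δr/r)²) = √(0.00973 + 0.0121) = 0.148

0.148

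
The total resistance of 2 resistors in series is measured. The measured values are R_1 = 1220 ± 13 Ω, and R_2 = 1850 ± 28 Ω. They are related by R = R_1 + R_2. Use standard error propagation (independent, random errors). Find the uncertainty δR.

30.9 Ω

Sums and differences: (δR)² = Σ (cᵢ δxᵢ)².
  (δR_1)² = 169;  (δR_2)² = 784
δR = √(953) = 30.9 Ω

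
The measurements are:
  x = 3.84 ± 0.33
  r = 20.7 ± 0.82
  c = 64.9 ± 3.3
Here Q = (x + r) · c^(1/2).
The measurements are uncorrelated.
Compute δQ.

Let u = x + r = 24.5. δu = √(δx² + δr²) = √(0.109 + 0.672) = 0.884, so δu/u = 0.0360.
Q is then a monomial in u, c:
δQ/Q = √((δu/u)² + (½·δc/c)²) = √(0.00130 + 0.000646) = 0.0441
Q = 198, so δQ = 0.0441 × 198 = 8.72.

8.72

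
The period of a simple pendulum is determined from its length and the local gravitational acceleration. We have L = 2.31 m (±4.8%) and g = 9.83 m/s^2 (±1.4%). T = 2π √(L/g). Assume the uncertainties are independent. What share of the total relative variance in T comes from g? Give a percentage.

(δT/T)² = (½·δL/L)² + (−½·δg/g)²
  L term: (0.5×0.0480)² = 0.000576
  g term: (-0.5×0.0140)² = 4.9e-05
Total = 0.000625. Share from g = 4.9e-05/0.000625 = 0.0784.

7.84%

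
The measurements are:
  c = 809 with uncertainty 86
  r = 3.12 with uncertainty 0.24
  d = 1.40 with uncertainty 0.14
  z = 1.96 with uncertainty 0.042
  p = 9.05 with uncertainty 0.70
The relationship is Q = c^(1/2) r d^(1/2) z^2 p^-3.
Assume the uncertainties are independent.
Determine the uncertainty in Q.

0.141

Since Q is a product/quotient, work with relative uncertainties:
  (½·δc/c)² = (0.5×0.106)² = 0.00283;  (1·δr/r)² = (1×0.0769)² = 0.00592;  (½·δd/d)² = (0.5×0.100)² = 0.00250;  (2·δz/z)² = (2×0.0214)² = 0.00184;  (-3·δp/p)² = (-3×0.0773)² = 0.0538
δQ/Q = √(0.0669) = 0.259
Q = 0.544, so δQ = 0.259 × 0.544 = 0.141.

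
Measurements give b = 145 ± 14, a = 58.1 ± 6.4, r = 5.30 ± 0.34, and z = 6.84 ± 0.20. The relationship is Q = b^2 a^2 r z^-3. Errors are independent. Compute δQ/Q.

0.312

Relative error in a monomial: (δQ/Q)² = Σ (nᵢ · δxᵢ/xᵢ)².
  (2·δb/b)² = (2×0.0966)² = 0.0373;  (2·δa/a)² = (2×0.110)² = 0.0485;  (1·δr/r)² = (1×0.0642)² = 0.00412;  (-3·δz/z)² = (-3×0.0292)² = 0.00769
δQ/Q = √(0.0976) = 0.312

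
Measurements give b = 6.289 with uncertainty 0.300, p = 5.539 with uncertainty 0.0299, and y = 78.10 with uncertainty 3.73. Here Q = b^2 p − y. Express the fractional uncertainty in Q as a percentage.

15.1%

Let w = b^2·p = 219.1. δw/w = √((2·δb/b)² + (1·δp/p)²) = √(0.00910 + 2.91e-05) = 0.0956, so δw = 20.9.
Q = w − y: δQ = √(δw² + δy²) = √(438 + 13.9) = 21.3
Q = 141.0, so δQ/Q = 21.3/141.0 = 0.151.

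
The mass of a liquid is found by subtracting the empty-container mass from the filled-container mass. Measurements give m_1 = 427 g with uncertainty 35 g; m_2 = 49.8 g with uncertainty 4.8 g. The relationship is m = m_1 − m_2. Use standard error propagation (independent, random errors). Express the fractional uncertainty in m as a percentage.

Absolute uncertainties add in quadrature for a linear combination:
  (δm_1)² = 1220;  (δm_2)² = 23.0
δm = √(1250) = 35.3 g
m = 377 g, so δm/m = 35.3/377 = 0.0937.

9.37%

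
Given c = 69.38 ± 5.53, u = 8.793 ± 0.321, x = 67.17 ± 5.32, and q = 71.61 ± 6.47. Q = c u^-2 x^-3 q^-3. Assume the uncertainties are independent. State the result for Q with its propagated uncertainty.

Products/powers → add relative errors in quadrature, weighted by exponent:
  (1·δc/c)² = (1×0.0797)² = 0.00635;  (-2·δu/u)² = (-2×0.0365)² = 0.00533;  (-3·δx/x)² = (-3×0.0792)² = 0.0565;  (-3·δq/q)² = (-3×0.0904)² = 0.0735
δQ/Q = √(0.142) = 0.376
Q = 8.063e-12, so δQ = 0.376 × 8.063e-12 = 3.03e-12.

(8.063 ± 3.03) × 10^-12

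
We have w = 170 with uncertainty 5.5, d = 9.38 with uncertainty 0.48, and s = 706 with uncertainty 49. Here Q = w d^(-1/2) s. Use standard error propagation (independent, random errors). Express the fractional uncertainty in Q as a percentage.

For a monomial Q ∝ w, d^(-1/2), s, fractional errors add in quadrature:
  (1·δw/w)² = (1×0.0324)² = 0.00105;  (−½·δd/d)² = (-0.5×0.0512)² = 0.000655;  (1·δs/s)² = (1×0.0694)² = 0.00482
δQ/Q = √(0.00652) = 0.0807

8.07%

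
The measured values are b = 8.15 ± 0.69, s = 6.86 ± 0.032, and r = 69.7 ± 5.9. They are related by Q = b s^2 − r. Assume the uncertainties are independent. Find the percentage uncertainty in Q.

10.6%

Let p = b·s^2 = 384. δp/p = √((1·δb/b)² + (2·δs/s)²) = √(0.00717 + 8.7e-05) = 0.0852, so δp = 32.7.
Q = p − r: δQ = √(δp² + δr²) = √(1070 + 34.8) = 33.2
Q = 314, so δQ/Q = 33.2/314 = 0.106.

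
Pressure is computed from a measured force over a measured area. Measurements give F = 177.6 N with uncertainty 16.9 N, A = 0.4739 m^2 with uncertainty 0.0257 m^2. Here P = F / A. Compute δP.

41.0 Pa

Since P is a product/quotient, work with relative uncertainties:
  (1·δF/F)² = (1×0.0952)² = 0.00905;  (-1·δA/A)² = (-1×0.0542)² = 0.00294
δP/P = √(0.0120) = 0.110
P = 374.8 Pa, so δP = 0.110 × 374.8 = 41.0 Pa.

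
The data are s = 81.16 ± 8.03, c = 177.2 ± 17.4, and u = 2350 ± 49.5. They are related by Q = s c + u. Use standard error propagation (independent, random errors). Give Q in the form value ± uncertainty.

16730 ± 2010

Let p = s·c = 14380. δp/p = √((1·δs/s)² + (1·δc/c)²) = √(0.00979 + 0.00964) = 0.139, so δp = 2000.
Q = p + u: δQ = √(δp² + δu²) = √(4.02e+06 + 2450) = 2010
Q = 16730.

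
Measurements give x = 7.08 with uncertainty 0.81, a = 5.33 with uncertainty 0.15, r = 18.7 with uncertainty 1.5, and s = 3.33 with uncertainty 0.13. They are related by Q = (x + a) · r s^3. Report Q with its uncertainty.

8570 ± 1340

Let u = x + a = 12.4. δu = √(δx² + δa²) = √(0.656 + 0.0225) = 0.824, so δu/u = 0.0664.
Q is then a monomial in u, r, s:
δQ/Q = √((δu/u)² + (1·δr/r)² + (3·δs/s)²) = √(0.00441 + 0.00643 + 0.0137) = 0.157
Q = 8570, so δQ = 0.157 × 8570 = 1340.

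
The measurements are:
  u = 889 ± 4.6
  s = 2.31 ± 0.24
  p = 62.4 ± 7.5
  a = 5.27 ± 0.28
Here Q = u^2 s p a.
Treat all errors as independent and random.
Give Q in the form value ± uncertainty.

(6.00 ± 1.01) × 10^8

Q is a product of powers, so relative uncertainties combine in quadrature:
  (2·δu/u)² = (2×0.00517)² = 0.000107;  (1·δs/s)² = (1×0.104)² = 0.0108;  (1·δp/p)² = (1×0.120)² = 0.0144;  (1·δa/a)² = (1×0.0531)² = 0.00282
δQ/Q = √(0.0282) = 0.168
Q = 6e+08, so δQ = 0.168 × 6e+08 = 1.01e+08.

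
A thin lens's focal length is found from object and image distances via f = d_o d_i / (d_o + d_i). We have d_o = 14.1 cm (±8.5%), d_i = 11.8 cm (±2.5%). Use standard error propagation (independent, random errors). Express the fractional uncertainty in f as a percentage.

∂f/∂d_o = (d_i/(d_o+d_i))² = 0.208;  ∂f/∂d_i = (d_o/(d_o+d_i))² = 0.296
δf = √((∂f/∂d_o · δd_o)² + (∂f/∂d_i · δd_i)²) = √(0.0619 + 0.00764) = 0.264 cm
f = 6.42 cm, so δf/f = 0.264/6.42 = 0.0410.

4.10%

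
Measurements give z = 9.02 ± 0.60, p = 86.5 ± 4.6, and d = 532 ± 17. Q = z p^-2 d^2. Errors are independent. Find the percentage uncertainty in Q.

Relative error in a monomial: (δQ/Q)² = Σ (nᵢ · δxᵢ/xᵢ)².
  (1·δz/z)² = (1×0.0665)² = 0.00442;  (-2·δp/p)² = (-2×0.0532)² = 0.0113;  (2·δd/d)² = (2×0.0320)² = 0.00408
δQ/Q = √(0.0198) = 0.141

14.1%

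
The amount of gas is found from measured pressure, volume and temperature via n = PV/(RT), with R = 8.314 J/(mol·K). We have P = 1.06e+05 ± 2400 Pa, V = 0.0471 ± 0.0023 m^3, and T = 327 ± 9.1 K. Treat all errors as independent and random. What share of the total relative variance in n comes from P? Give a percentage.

(δn/n)² = (1·δP/P)² + (1·δV/V)² + (-1·δT/T)²
  P term: (1×0.0226)² = 0.000513
  V term: (1×0.0488)² = 0.00238
  T term: (-1×0.0278)² = 0.000774
Total = 0.00367. Share from P = 0.000513/0.00367 = 0.140.

14.0%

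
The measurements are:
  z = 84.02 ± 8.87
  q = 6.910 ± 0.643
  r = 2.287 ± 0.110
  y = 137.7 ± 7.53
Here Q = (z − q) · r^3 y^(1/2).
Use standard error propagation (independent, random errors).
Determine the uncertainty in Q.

2020

Let u = z − q = 77.11. δu = √(δz² + δq²) = √(78.7 + 0.413) = 8.89, so δu/u = 0.115.
Q is then a monomial in u, r, y:
δQ/Q = √((δu/u)² + (3·δr/r)² + (½·δy/y)²) = √(0.0133 + 0.0208 + 0.000748) = 0.187
Q = 10820, so δQ = 0.187 × 10820 = 2020.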